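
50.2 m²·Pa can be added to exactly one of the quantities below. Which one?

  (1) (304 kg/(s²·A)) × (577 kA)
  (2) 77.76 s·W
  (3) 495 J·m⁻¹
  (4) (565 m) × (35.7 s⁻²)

Reference: Pa·m² = N·m⁻²·m² = kg·m·s⁻².
Each option:
  (1) [kg·s⁻²·A⁻¹] · [A] = kg·s⁻²
  (2) W·s = J·s⁻¹·s = kg·m²·s⁻²
  (3) J·m⁻¹ = N·m·m⁻¹ = kg·m·s⁻²  ← same
  (4) [m] · [s⁻²] = m·s⁻²
Only (3) matches kg·m·s⁻².

(3)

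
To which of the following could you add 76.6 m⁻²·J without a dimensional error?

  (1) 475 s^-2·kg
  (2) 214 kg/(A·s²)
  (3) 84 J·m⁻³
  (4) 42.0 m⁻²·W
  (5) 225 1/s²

(1)

Reference: J·m⁻² = N·m·m⁻² = kg·s⁻².
Each option:
  (1) kg·s⁻²  ← same
  (2) kg·s⁻²·A⁻¹
  (3) J·m⁻³ = N·m·m⁻³ = kg·m⁻¹·s⁻²
  (4) W·m⁻² = J·s⁻¹·m⁻² = kg·s⁻³
  (5) s⁻²
Only (1) matches kg·s⁻².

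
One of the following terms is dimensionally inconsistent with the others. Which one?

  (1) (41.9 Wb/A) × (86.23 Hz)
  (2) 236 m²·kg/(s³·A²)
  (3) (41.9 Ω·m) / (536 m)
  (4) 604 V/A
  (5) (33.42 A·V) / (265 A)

(5)

Dimensions:
  (1) [kg·m²·s⁻²·A⁻²] · [s⁻¹] = kg·m²·s⁻³·A⁻²
  (2) kg·m²·s⁻³·A⁻²
  (3) [kg·m³·s⁻³·A⁻²] / [m] = kg·m²·s⁻³·A⁻²
  (4) V·A⁻¹ = J·C⁻¹·A⁻¹ = kg·m²·s⁻³·A⁻²
  (5) [kg·m²·s⁻³] / [A] = kg·m²·s⁻³·A⁻¹
All reduce to kg·m²·s⁻³·A⁻² except (5), which is kg·m²·s⁻³·A⁻¹.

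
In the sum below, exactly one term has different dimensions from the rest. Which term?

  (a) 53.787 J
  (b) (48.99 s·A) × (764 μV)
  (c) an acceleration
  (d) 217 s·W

(c)

Work out the base dimensions of each:
  (a) J = N·m = kg·m²·s⁻²
  (b) [s·A] · [kg·m²·s⁻³·A⁻¹] = kg·m²·s⁻²
  (c) [acceleration] = m·s⁻²
  (d) W·s = J·s⁻¹·s = kg·m²·s⁻²
All reduce to kg·m²·s⁻² except (c), which is m·s⁻².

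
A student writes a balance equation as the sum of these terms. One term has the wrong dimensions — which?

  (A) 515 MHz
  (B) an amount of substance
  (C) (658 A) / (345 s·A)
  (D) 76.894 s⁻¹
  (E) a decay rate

(B)

Reduce each to base SI dimensions:
  (A) Hz = s⁻¹
  (B) [amount of substance] = mol
  (C) [A] / [s·A] = s⁻¹
  (D) s⁻¹
  (E) [decay rate] = s⁻¹
All reduce to s⁻¹ except (B), which is mol.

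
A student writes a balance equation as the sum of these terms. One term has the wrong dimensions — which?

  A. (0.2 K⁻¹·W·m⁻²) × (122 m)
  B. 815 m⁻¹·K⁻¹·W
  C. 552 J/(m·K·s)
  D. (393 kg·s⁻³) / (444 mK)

Expand each in SI base units:
  A. [kg·s⁻³·K⁻¹] · [m] = kg·m·s⁻³·K⁻¹
  B. W·m⁻¹·K⁻¹ = J·s⁻¹·m⁻¹·K⁻¹ = kg·m·s⁻³·K⁻¹
  C. J·s⁻¹·m⁻¹·K⁻¹ = N·m·s⁻¹·m⁻¹·K⁻¹ = kg·m·s⁻³·K⁻¹
  D. [kg·s⁻³] / [K] = kg·s⁻³·K⁻¹
All reduce to kg·m·s⁻³·K⁻¹ except D., which is kg·s⁻³·K⁻¹.

D.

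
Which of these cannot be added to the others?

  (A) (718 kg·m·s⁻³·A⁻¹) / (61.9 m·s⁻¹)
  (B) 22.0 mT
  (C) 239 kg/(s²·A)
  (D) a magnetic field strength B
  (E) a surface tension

(E)

Dimensions:
  (A) [kg·m·s⁻³·A⁻¹] / [m·s⁻¹] = kg·s⁻²·A⁻¹
  (B) T = Wb·m⁻² = kg·s⁻²·A⁻¹
  (C) kg·s⁻²·A⁻¹
  (D) [magnetic field strength B] = kg·s⁻²·A⁻¹
  (E) [surface tension] = kg·s⁻²
All reduce to kg·s⁻²·A⁻¹ except (E), which is kg·s⁻².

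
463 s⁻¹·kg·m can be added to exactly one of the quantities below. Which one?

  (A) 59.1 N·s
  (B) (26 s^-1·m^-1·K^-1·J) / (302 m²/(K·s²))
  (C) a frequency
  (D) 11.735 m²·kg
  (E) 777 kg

Reference: kg·m·s⁻¹.
Each option:
  (A) N·s = kg·m·s⁻²·s = kg·m·s⁻¹  ← same
  (B) [kg·m·s⁻³·K⁻¹] / [m²·s⁻²·K⁻¹] = kg·m⁻¹·s⁻¹
  (C) [frequency] = s⁻¹
  (D) kg·m²
  (E) kg
Only (A) matches kg·m·s⁻¹.

(A)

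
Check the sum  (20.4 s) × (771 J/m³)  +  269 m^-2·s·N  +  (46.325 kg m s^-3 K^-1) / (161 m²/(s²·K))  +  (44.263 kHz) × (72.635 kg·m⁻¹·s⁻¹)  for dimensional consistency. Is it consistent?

Reduce each to base SI dimensions:
  (20.4 s) × (771 J/m³):  [s] · [kg·m⁻¹·s⁻²] = kg·m⁻¹·s⁻¹
  269 m^-2·s·N:  N·s·m⁻² = kg·m·s⁻²·s·m⁻² = kg·m⁻¹·s⁻¹
  (46.325 kg m s^-3 K^-1) / (161 m²/(s²·K)):  [kg·m·s⁻³·K⁻¹] / [m²·s⁻²·K⁻¹] = kg·m⁻¹·s⁻¹
  (44.263 kHz) × (72.635 kg·m⁻¹·s⁻¹):  [s⁻¹] · [kg·m⁻¹·s⁻¹] = kg·m⁻¹·s⁻²
The terms do not share a single dimension (kg·m⁻¹·s⁻² vs kg·m⁻¹·s⁻¹).

No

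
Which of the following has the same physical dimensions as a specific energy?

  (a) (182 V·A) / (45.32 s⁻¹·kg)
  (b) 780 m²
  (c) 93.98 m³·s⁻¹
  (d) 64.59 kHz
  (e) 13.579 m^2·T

Reference: [specific energy] = m²·s⁻².
Each option:
  (a) [kg·m²·s⁻³] / [kg·s⁻¹] = m²·s⁻²  ← same
  (b) m²
  (c) m³·s⁻¹
  (d) Hz = s⁻¹
  (e) T·m² = Wb·m⁻²·m² = kg·m²·s⁻²·A⁻¹
Only (a) matches m²·s⁻².

(a)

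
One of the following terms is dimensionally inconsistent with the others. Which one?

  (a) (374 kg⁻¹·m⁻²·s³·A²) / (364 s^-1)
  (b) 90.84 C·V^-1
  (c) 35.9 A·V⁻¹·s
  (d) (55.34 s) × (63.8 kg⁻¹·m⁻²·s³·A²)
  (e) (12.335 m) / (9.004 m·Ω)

In SI base units:
  (a) [kg⁻¹·m⁻²·s³·A²] / [s⁻¹] = kg⁻¹·m⁻²·s⁴·A²
  (b) C·V⁻¹ = s·A·(J·C⁻¹)⁻¹ = kg⁻¹·m⁻²·s⁴·A²
  (c) A·s·V⁻¹ = A·s·(J·C⁻¹)⁻¹ = kg⁻¹·m⁻²·s⁴·A²
  (d) [s] · [kg⁻¹·m⁻²·s³·A²] = kg⁻¹·m⁻²·s⁴·A²
  (e) [m] / [kg·m³·s⁻³·A⁻²] = kg⁻¹·m⁻²·s³·A²
All reduce to kg⁻¹·m⁻²·s⁴·A² except (e), which is kg⁻¹·m⁻²·s³·A².

(e)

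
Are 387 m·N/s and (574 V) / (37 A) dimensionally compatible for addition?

No

Work out the base dimensions of each:
  387 m·N/s:  N·m·s⁻¹ = kg·m·s⁻²·m·s⁻¹ = kg·m²·s⁻³
  (574 V) / (37 A):  [kg·m²·s⁻³·A⁻¹] / [A] = kg·m²·s⁻³·A⁻²
kg·m²·s⁻³ ≠ kg·m²·s⁻³·A⁻², so they cannot be added.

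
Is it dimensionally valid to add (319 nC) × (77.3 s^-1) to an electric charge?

No

Reduce each to base SI dimensions:
  (319 nC) × (77.3 s^-1):  [s·A] · [s⁻¹] = A
  an electric charge:  [electric charge] = s·A
A ≠ s·A, so they cannot be added.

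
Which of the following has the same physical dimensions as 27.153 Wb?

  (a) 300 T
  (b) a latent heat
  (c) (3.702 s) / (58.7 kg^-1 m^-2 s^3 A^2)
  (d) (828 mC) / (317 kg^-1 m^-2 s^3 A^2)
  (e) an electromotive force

Reference: Wb = V·s = kg·m²·s⁻²·A⁻¹.
Each option:
  (a) T = Wb·m⁻² = kg·s⁻²·A⁻¹
  (b) [latent heat] = m²·s⁻²
  (c) [s] / [kg⁻¹·m⁻²·s³·A²] = kg·m²·s⁻²·A⁻²
  (d) [s·A] / [kg⁻¹·m⁻²·s³·A²] = kg·m²·s⁻²·A⁻¹  ← same
  (e) [electromotive force] = kg·m²·s⁻³·A⁻¹
Only (d) matches kg·m²·s⁻²·A⁻¹.

(d)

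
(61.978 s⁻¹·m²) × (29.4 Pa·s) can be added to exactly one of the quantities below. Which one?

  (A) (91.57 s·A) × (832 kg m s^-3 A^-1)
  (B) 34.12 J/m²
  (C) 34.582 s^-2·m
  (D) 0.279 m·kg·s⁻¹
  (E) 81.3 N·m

(A)

Reference: [m²·s⁻¹] · [kg·m⁻¹·s⁻¹] = kg·m·s⁻².
Each option:
  (A) [s·A] · [kg·m·s⁻³·A⁻¹] = kg·m·s⁻²  ← same
  (B) J·m⁻² = N·m·m⁻² = kg·s⁻²
  (C) m·s⁻²
  (D) kg·m·s⁻¹
  (E) N·m = kg·m·s⁻²·m = kg·m²·s⁻²
Only (A) matches kg·m·s⁻².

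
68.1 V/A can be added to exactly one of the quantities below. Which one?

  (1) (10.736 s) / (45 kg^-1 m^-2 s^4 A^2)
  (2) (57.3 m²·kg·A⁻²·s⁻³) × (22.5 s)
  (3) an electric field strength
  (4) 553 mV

Reference: V·A⁻¹ = J·C⁻¹·A⁻¹ = kg·m²·s⁻³·A⁻².
Each option:
  (1) [s] / [kg⁻¹·m⁻²·s⁴·A²] = kg·m²·s⁻³·A⁻²  ← same
  (2) [kg·m²·s⁻³·A⁻²] · [s] = kg·m²·s⁻²·A⁻²
  (3) [electric field strength] = kg·m·s⁻³·A⁻¹
  (4) V = J·C⁻¹ = kg·m²·s⁻³·A⁻¹
Only (1) matches kg·m²·s⁻³·A⁻².

(1)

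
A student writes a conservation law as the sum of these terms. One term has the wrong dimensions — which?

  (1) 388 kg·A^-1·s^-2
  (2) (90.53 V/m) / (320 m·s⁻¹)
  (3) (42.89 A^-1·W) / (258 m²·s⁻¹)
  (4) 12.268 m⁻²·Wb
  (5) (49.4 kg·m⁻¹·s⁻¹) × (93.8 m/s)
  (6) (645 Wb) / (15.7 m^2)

(5)

Reduce each to base SI dimensions:
  (1) kg·s⁻²·A⁻¹
  (2) [kg·m·s⁻³·A⁻¹] / [m·s⁻¹] = kg·s⁻²·A⁻¹
  (3) [kg·m²·s⁻³·A⁻¹] / [m²·s⁻¹] = kg·s⁻²·A⁻¹
  (4) Wb·m⁻² = V·s·m⁻² = kg·s⁻²·A⁻¹
  (5) [kg·m⁻¹·s⁻¹] · [m·s⁻¹] = kg·s⁻²
  (6) [kg·m²·s⁻²·A⁻¹] / [m²] = kg·s⁻²·A⁻¹
All reduce to kg·s⁻²·A⁻¹ except (5), which is kg·s⁻².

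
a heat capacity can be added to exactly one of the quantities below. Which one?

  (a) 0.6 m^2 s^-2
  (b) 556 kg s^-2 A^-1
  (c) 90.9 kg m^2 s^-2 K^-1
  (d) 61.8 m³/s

(c)

Reference: [heat capacity] = kg·m²·s⁻²·K⁻¹.
Each option:
  (a) m²·s⁻²
  (b) kg·s⁻²·A⁻¹
  (c) kg·m²·s⁻²·K⁻¹  ← same
  (d) m³·s⁻¹
Only (c) matches kg·m²·s⁻²·K⁻¹.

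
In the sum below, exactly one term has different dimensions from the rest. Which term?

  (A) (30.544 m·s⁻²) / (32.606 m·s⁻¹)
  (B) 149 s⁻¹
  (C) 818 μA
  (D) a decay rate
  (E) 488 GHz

Reduce each to base SI dimensions:
  (A) [m·s⁻²] / [m·s⁻¹] = s⁻¹
  (B) s⁻¹
  (C) A
  (D) [decay rate] = s⁻¹
  (E) Hz = s⁻¹
All reduce to s⁻¹ except (C), which is A.

(C)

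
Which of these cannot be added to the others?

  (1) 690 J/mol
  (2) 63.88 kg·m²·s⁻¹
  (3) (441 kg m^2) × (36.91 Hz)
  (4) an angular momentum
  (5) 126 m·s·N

(1)

Work out the base dimensions of each:
  (1) J·mol⁻¹ = N·m·mol⁻¹ = kg·m²·s⁻²·mol⁻¹
  (2) kg·m²·s⁻¹
  (3) [kg·m²] · [s⁻¹] = kg·m²·s⁻¹
  (4) [angular momentum] = kg·m²·s⁻¹
  (5) N·m·s = kg·m·s⁻²·m·s = kg·m²·s⁻¹
All reduce to kg·m²·s⁻¹ except (1), which is kg·m²·s⁻²·mol⁻¹.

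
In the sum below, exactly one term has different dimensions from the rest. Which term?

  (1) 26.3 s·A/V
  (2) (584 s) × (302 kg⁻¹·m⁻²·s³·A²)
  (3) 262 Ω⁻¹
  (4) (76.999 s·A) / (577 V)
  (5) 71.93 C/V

(3)

Reduce each to base SI dimensions:
  (1) A·s·V⁻¹ = A·s·(J·C⁻¹)⁻¹ = kg⁻¹·m⁻²·s⁴·A²
  (2) [s] · [kg⁻¹·m⁻²·s³·A²] = kg⁻¹·m⁻²·s⁴·A²
  (3) Ω⁻¹ = (V·A⁻¹)⁻¹ = kg⁻¹·m⁻²·s³·A²
  (4) [s·A] / [kg·m²·s⁻³·A⁻¹] = kg⁻¹·m⁻²·s⁴·A²
  (5) C·V⁻¹ = s·A·(J·C⁻¹)⁻¹ = kg⁻¹·m⁻²·s⁴·A²
All reduce to kg⁻¹·m⁻²·s⁴·A² except (3), which is kg⁻¹·m⁻²·s³·A².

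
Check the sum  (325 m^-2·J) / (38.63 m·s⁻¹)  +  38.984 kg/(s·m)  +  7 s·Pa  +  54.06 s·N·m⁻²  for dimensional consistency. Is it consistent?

Dimensions:
  (325 m^-2·J) / (38.63 m·s⁻¹):  [kg·s⁻²] / [m·s⁻¹] = kg·m⁻¹·s⁻¹
  38.984 kg/(s·m):  kg·m⁻¹·s⁻¹
  7 s·Pa:  Pa·s = N·m⁻²·s = kg·m⁻¹·s⁻¹
  54.06 s·N·m⁻²:  N·s·m⁻² = kg·m·s⁻²·s·m⁻² = kg·m⁻¹·s⁻¹
Every term reduces to kg·m⁻¹·s⁻¹.

Yes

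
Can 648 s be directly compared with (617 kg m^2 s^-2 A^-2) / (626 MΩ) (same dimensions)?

Yes

Reduce each to base SI dimensions:
  648 s:  s
  (617 kg m^2 s^-2 A^-2) / (626 MΩ):  [kg·m²·s⁻²·A⁻²] / [kg·m²·s⁻³·A⁻²] = s
Both are s, so they have the same dimensions and can be added.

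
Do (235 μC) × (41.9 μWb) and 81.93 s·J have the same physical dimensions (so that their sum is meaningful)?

Yes

Reduce each to base SI dimensions:
  (235 μC) × (41.9 μWb):  [s·A] · [kg·m²·s⁻²·A⁻¹] = kg·m²·s⁻¹
  81.93 s·J:  J·s = N·m·s = kg·m²·s⁻¹
Both are kg·m²·s⁻¹, so they have the same dimensions and can be added.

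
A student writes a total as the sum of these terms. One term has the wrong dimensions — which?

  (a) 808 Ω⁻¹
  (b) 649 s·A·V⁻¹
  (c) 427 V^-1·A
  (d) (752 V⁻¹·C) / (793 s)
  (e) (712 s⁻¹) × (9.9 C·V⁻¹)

Expand each in SI base units:
  (a) Ω⁻¹ = (V·A⁻¹)⁻¹ = kg⁻¹·m⁻²·s³·A²
  (b) A·s·V⁻¹ = A·s·(J·C⁻¹)⁻¹ = kg⁻¹·m⁻²·s⁴·A²
  (c) A·V⁻¹ = A·(J·C⁻¹)⁻¹ = kg⁻¹·m⁻²·s³·A²
  (d) [kg⁻¹·m⁻²·s⁴·A²] / [s] = kg⁻¹·m⁻²·s³·A²
  (e) [s⁻¹] · [kg⁻¹·m⁻²·s⁴·A²] = kg⁻¹·m⁻²·s³·A²
All reduce to kg⁻¹·m⁻²·s³·A² except (b), which is kg⁻¹·m⁻²·s⁴·A².

(b)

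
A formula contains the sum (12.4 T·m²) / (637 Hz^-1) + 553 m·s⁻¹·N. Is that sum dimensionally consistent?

Reduce each to base SI dimensions:
  (12.4 T·m²) / (637 Hz^-1):  [kg·m²·s⁻²·A⁻¹] / [s] = kg·m²·s⁻³·A⁻¹
  553 m·s⁻¹·N:  N·m·s⁻¹ = kg·m·s⁻²·m·s⁻¹ = kg·m²·s⁻³
kg·m²·s⁻³·A⁻¹ ≠ kg·m²·s⁻³, so they cannot be added.

No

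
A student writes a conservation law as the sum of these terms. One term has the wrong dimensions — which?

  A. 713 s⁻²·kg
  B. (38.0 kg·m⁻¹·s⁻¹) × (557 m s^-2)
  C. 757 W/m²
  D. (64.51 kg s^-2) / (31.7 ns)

In SI base units:
  A. kg·s⁻²
  B. [kg·m⁻¹·s⁻¹] · [m·s⁻²] = kg·s⁻³
  C. W·m⁻² = J·s⁻¹·m⁻² = kg·s⁻³
  D. [kg·s⁻²] / [s] = kg·s⁻³
All reduce to kg·s⁻³ except A., which is kg·s⁻².

A.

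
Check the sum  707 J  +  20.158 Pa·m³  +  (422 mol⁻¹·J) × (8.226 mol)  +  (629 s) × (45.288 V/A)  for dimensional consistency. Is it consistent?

No

Work out the base dimensions of each:
  707 J:  J = N·m = kg·m²·s⁻²
  20.158 Pa·m³:  Pa·m³ = N·m⁻²·m³ = kg·m²·s⁻²
  (422 mol⁻¹·J) × (8.226 mol):  [kg·m²·s⁻²·mol⁻¹] · [mol] = kg·m²·s⁻²
  (629 s) × (45.288 V/A):  [s] · [kg·m²·s⁻³·A⁻²] = kg·m²·s⁻²·A⁻²
The terms do not share a single dimension (kg·m²·s⁻² vs kg·m²·s⁻²·A⁻²).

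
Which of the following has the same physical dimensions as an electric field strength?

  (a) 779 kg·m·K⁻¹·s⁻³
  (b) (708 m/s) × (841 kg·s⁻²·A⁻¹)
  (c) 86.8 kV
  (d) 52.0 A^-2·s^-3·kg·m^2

(b)

Reference: [electric field strength] = kg·m·s⁻³·A⁻¹.
Each option:
  (a) kg·m·s⁻³·K⁻¹
  (b) [m·s⁻¹] · [kg·s⁻²·A⁻¹] = kg·m·s⁻³·A⁻¹  ← same
  (c) V = J·C⁻¹ = kg·m²·s⁻³·A⁻¹
  (d) kg·m²·s⁻³·A⁻²
Only (b) matches kg·m·s⁻³·A⁻¹.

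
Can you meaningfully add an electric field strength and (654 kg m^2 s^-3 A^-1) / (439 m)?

Reduce each to base SI dimensions:
  an electric field strength:  [electric field strength] = kg·m·s⁻³·A⁻¹
  (654 kg m^2 s^-3 A^-1) / (439 m):  [kg·m²·s⁻³·A⁻¹] / [m] = kg·m·s⁻³·A⁻¹
Both are kg·m·s⁻³·A⁻¹, so they have the same dimensions and can be added.

Yes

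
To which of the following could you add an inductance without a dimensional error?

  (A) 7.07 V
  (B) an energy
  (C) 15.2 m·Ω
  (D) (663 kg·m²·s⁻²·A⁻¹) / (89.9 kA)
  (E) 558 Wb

Reference: [inductance] = kg·m²·s⁻²·A⁻².
Each option:
  (A) V = J·C⁻¹ = kg·m²·s⁻³·A⁻¹
  (B) [energy] = kg·m²·s⁻²
  (C) Ω·m = V·A⁻¹·m = kg·m³·s⁻³·A⁻²
  (D) [kg·m²·s⁻²·A⁻¹] / [A] = kg·m²·s⁻²·A⁻²  ← same
  (E) Wb = V·s = kg·m²·s⁻²·A⁻¹
Only (D) matches kg·m²·s⁻²·A⁻².

(D)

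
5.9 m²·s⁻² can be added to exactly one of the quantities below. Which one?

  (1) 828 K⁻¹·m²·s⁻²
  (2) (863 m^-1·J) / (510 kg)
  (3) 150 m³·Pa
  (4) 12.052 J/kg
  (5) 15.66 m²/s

(4)

Reference: m²·s⁻².
Each option:
  (1) m²·s⁻²·K⁻¹
  (2) [kg·m·s⁻²] / [kg] = m·s⁻²
  (3) Pa·m³ = N·m⁻²·m³ = kg·m²·s⁻²
  (4) J·kg⁻¹ = N·m·kg⁻¹ = m²·s⁻²  ← same
  (5) m²·s⁻¹
Only (4) matches m²·s⁻².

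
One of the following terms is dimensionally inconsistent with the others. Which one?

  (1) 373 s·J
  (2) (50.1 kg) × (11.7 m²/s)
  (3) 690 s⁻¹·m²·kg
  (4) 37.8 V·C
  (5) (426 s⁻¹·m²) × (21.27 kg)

(4)

Dimensions:
  (1) J·s = N·m·s = kg·m²·s⁻¹
  (2) [kg] · [m²·s⁻¹] = kg·m²·s⁻¹
  (3) kg·m²·s⁻¹
  (4) C·V = s·A·J·C⁻¹ = kg·m²·s⁻²
  (5) [m²·s⁻¹] · [kg] = kg·m²·s⁻¹
All reduce to kg·m²·s⁻¹ except (4), which is kg·m²·s⁻².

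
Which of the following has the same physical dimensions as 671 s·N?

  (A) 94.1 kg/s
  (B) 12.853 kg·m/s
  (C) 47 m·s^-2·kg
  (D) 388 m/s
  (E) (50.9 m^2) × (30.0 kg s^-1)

Reference: N·s = kg·m·s⁻²·s = kg·m·s⁻¹.
Each option:
  (A) kg·s⁻¹
  (B) kg·m·s⁻¹  ← same
  (C) kg·m·s⁻²
  (D) m·s⁻¹
  (E) [m²] · [kg·s⁻¹] = kg·m²·s⁻¹
Only (B) matches kg·m·s⁻¹.

(B)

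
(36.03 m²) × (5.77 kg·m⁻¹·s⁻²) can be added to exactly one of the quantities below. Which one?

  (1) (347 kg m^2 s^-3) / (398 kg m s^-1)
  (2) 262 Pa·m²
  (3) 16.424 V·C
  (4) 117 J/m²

(2)

Reference: [m²] · [kg·m⁻¹·s⁻²] = kg·m·s⁻².
Each option:
  (1) [kg·m²·s⁻³] / [kg·m·s⁻¹] = m·s⁻²
  (2) Pa·m² = N·m⁻²·m² = kg·m·s⁻²  ← same
  (3) C·V = s·A·J·C⁻¹ = kg·m²·s⁻²
  (4) J·m⁻² = N·m·m⁻² = kg·s⁻²
Only (2) matches kg·m·s⁻².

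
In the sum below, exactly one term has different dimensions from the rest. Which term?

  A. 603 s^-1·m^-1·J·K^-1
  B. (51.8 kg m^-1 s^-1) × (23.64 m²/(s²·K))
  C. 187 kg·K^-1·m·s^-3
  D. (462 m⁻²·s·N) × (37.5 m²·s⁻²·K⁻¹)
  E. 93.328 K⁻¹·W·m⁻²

In SI base units:
  A. J·s⁻¹·m⁻¹·K⁻¹ = N·m·s⁻¹·m⁻¹·K⁻¹ = kg·m·s⁻³·K⁻¹
  B. [kg·m⁻¹·s⁻¹] · [m²·s⁻²·K⁻¹] = kg·m·s⁻³·K⁻¹
  C. kg·m·s⁻³·K⁻¹
  D. [kg·m⁻¹·s⁻¹] · [m²·s⁻²·K⁻¹] = kg·m·s⁻³·K⁻¹
  E. W·m⁻²·K⁻¹ = J·s⁻¹·m⁻²·K⁻¹ = kg·s⁻³·K⁻¹
All reduce to kg·m·s⁻³·K⁻¹ except E., which is kg·s⁻³·K⁻¹.

E.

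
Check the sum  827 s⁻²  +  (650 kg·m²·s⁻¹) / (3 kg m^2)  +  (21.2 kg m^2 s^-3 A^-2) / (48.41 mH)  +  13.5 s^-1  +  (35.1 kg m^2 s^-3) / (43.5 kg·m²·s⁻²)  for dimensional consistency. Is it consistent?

Work out the base dimensions of each:
  827 s⁻²:  s⁻²
  (650 kg·m²·s⁻¹) / (3 kg m^2):  [kg·m²·s⁻¹] / [kg·m²] = s⁻¹
  (21.2 kg m^2 s^-3 A^-2) / (48.41 mH):  [kg·m²·s⁻³·A⁻²] / [kg·m²·s⁻²·A⁻²] = s⁻¹
  13.5 s^-1:  s⁻¹
  (35.1 kg m^2 s^-3) / (43.5 kg·m²·s⁻²):  [kg·m²·s⁻³] / [kg·m²·s⁻²] = s⁻¹
The terms do not share a single dimension (s⁻² vs s⁻¹).

No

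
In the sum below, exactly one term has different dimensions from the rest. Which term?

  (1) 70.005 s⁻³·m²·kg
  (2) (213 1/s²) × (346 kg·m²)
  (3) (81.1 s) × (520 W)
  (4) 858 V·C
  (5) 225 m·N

(1)

In SI base units:
  (1) kg·m²·s⁻³
  (2) [s⁻²] · [kg·m²] = kg·m²·s⁻²
  (3) [s] · [kg·m²·s⁻³] = kg·m²·s⁻²
  (4) C·V = s·A·J·C⁻¹ = kg·m²·s⁻²
  (5) N·m = kg·m·s⁻²·m = kg·m²·s⁻²
All reduce to kg·m²·s⁻² except (1), which is kg·m²·s⁻³.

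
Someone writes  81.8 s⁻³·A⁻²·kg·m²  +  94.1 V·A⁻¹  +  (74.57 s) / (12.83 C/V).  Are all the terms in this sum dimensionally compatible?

Yes

Dimensions:
  81.8 s⁻³·A⁻²·kg·m²:  kg·m²·s⁻³·A⁻²
  94.1 V·A⁻¹:  V·A⁻¹ = J·C⁻¹·A⁻¹ = kg·m²·s⁻³·A⁻²
  (74.57 s) / (12.83 C/V):  [s] / [kg⁻¹·m⁻²·s⁴·A²] = kg·m²·s⁻³·A⁻²
Every term reduces to kg·m²·s⁻³·A⁻².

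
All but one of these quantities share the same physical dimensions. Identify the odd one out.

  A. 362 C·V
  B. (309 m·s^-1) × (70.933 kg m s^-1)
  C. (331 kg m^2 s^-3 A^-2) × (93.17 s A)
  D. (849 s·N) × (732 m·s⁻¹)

C.

Reduce each to base SI dimensions:
  A. C·V = s·A·J·C⁻¹ = kg·m²·s⁻²
  B. [m·s⁻¹] · [kg·m·s⁻¹] = kg·m²·s⁻²
  C. [kg·m²·s⁻³·A⁻²] · [s·A] = kg·m²·s⁻²·A⁻¹
  D. [kg·m·s⁻¹] · [m·s⁻¹] = kg·m²·s⁻²
All reduce to kg·m²·s⁻² except C., which is kg·m²·s⁻²·A⁻¹.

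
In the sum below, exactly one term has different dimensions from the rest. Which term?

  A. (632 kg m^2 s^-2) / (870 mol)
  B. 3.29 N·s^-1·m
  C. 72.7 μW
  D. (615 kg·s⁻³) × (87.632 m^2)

A.

In SI base units:
  A. [kg·m²·s⁻²] / [mol] = kg·m²·s⁻²·mol⁻¹
  B. N·m·s⁻¹ = kg·m·s⁻²·m·s⁻¹ = kg·m²·s⁻³
  C. W = J·s⁻¹ = kg·m²·s⁻³
  D. [kg·s⁻³] · [m²] = kg·m²·s⁻³
All reduce to kg·m²·s⁻³ except A., which is kg·m²·s⁻²·mol⁻¹.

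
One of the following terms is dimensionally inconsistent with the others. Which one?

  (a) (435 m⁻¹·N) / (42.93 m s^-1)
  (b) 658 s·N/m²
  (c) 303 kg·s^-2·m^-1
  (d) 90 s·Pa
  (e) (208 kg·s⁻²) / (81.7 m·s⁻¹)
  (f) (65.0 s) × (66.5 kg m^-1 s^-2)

Reduce each to base SI dimensions:
  (a) [kg·s⁻²] / [m·s⁻¹] = kg·m⁻¹·s⁻¹
  (b) N·s·m⁻² = kg·m·s⁻²·s·m⁻² = kg·m⁻¹·s⁻¹
  (c) kg·m⁻¹·s⁻²
  (d) Pa·s = N·m⁻²·s = kg·m⁻¹·s⁻¹
  (e) [kg·s⁻²] / [m·s⁻¹] = kg·m⁻¹·s⁻¹
  (f) [s] · [kg·m⁻¹·s⁻²] = kg·m⁻¹·s⁻¹
All reduce to kg·m⁻¹·s⁻¹ except (c), which is kg·m⁻¹·s⁻².

(c)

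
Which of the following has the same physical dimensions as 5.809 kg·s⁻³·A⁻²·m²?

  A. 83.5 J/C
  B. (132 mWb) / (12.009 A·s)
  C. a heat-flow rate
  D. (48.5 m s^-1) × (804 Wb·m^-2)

B.

Reference: kg·m²·s⁻³·A⁻².
Each option:
  A. J·C⁻¹ = N·m·(s·A)⁻¹ = kg·m²·s⁻³·A⁻¹
  B. [kg·m²·s⁻²·A⁻¹] / [s·A] = kg·m²·s⁻³·A⁻²  ← same
  C. [heat-flow rate] = kg·m²·s⁻³
  D. [m·s⁻¹] · [kg·s⁻²·A⁻¹] = kg·m·s⁻³·A⁻¹
Only B. matches kg·m²·s⁻³·A⁻².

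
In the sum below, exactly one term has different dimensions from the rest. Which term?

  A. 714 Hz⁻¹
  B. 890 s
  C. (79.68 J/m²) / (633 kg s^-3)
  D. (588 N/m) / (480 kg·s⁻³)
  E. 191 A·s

E.

In SI base units:
  A. Hz⁻¹ = (s⁻¹)⁻¹ = s
  B. s
  C. [kg·s⁻²] / [kg·s⁻³] = s
  D. [kg·s⁻²] / [kg·s⁻³] = s
  E. A·s = s·A
All reduce to s except E., which is s·A.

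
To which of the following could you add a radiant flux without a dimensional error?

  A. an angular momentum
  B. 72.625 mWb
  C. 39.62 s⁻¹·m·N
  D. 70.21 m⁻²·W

Reference: [radiant flux] = kg·m²·s⁻³.
Each option:
  A. [angular momentum] = kg·m²·s⁻¹
  B. Wb = V·s = kg·m²·s⁻²·A⁻¹
  C. N·m·s⁻¹ = kg·m·s⁻²·m·s⁻¹ = kg·m²·s⁻³  ← same
  D. W·m⁻² = J·s⁻¹·m⁻² = kg·s⁻³
Only C. matches kg·m²·s⁻³.

C.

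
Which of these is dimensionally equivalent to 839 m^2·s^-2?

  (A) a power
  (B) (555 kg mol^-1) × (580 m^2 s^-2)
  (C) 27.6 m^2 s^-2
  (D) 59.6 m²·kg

(C)

Reference: m²·s⁻².
Each option:
  (A) [power] = kg·m²·s⁻³
  (B) [kg·mol⁻¹] · [m²·s⁻²] = kg·m²·s⁻²·mol⁻¹
  (C) m²·s⁻²  ← same
  (D) kg·m²
Only (C) matches m²·s⁻².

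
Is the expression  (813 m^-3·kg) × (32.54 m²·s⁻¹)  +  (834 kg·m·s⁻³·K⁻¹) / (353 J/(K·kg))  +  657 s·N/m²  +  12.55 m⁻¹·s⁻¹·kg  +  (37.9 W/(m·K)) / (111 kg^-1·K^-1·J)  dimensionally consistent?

Yes

Expand each in SI base units:
  (813 m^-3·kg) × (32.54 m²·s⁻¹):  [kg·m⁻³] · [m²·s⁻¹] = kg·m⁻¹·s⁻¹
  (834 kg·m·s⁻³·K⁻¹) / (353 J/(K·kg)):  [kg·m·s⁻³·K⁻¹] / [m²·s⁻²·K⁻¹] = kg·m⁻¹·s⁻¹
  657 s·N/m²:  N·s·m⁻² = kg·m·s⁻²·s·m⁻² = kg·m⁻¹·s⁻¹
  12.55 m⁻¹·s⁻¹·kg:  kg·m⁻¹·s⁻¹
  (37.9 W/(m·K)) / (111 kg^-1·K^-1·J):  [kg·m·s⁻³·K⁻¹] / [m²·s⁻²·K⁻¹] = kg·m⁻¹·s⁻¹
Every term reduces to kg·m⁻¹·s⁻¹.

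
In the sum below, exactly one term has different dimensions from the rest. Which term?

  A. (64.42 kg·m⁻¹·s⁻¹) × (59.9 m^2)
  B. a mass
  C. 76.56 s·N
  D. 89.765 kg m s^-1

B.

Dimensions:
  A. [kg·m⁻¹·s⁻¹] · [m²] = kg·m·s⁻¹
  B. [mass] = kg
  C. N·s = kg·m·s⁻²·s = kg·m·s⁻¹
  D. kg·m·s⁻¹
All reduce to kg·m·s⁻¹ except B., which is kg.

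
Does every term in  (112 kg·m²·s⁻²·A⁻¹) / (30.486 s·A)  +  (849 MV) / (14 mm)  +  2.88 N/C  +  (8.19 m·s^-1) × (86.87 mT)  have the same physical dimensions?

No

In SI base units:
  (112 kg·m²·s⁻²·A⁻¹) / (30.486 s·A):  [kg·m²·s⁻²·A⁻¹] / [s·A] = kg·m²·s⁻³·A⁻²
  (849 MV) / (14 mm):  [kg·m²·s⁻³·A⁻¹] / [m] = kg·m·s⁻³·A⁻¹
  2.88 N/C:  N·C⁻¹ = kg·m·s⁻²·(s·A)⁻¹ = kg·m·s⁻³·A⁻¹
  (8.19 m·s^-1) × (86.87 mT):  [m·s⁻¹] · [kg·s⁻²·A⁻¹] = kg·m·s⁻³·A⁻¹
The terms do not share a single dimension (kg·m²·s⁻³·A⁻² vs kg·m·s⁻³·A⁻¹).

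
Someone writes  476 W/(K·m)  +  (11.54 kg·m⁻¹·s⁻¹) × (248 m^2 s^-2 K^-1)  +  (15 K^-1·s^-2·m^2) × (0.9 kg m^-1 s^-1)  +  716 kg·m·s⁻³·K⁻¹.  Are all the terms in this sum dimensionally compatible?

Dimensions:
  476 W/(K·m):  W·m⁻¹·K⁻¹ = J·s⁻¹·m⁻¹·K⁻¹ = kg·m·s⁻³·K⁻¹
  (11.54 kg·m⁻¹·s⁻¹) × (248 m^2 s^-2 K^-1):  [kg·m⁻¹·s⁻¹] · [m²·s⁻²·K⁻¹] = kg·m·s⁻³·K⁻¹
  (15 K^-1·s^-2·m^2) × (0.9 kg m^-1 s^-1):  [m²·s⁻²·K⁻¹] · [kg·m⁻¹·s⁻¹] = kg·m·s⁻³·K⁻¹
  716 kg·m·s⁻³·K⁻¹:  kg·m·s⁻³·K⁻¹
Every term reduces to kg·m·s⁻³·K⁻¹.

Yes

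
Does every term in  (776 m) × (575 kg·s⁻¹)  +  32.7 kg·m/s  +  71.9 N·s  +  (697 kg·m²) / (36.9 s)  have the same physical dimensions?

In SI base units:
  (776 m) × (575 kg·s⁻¹):  [m] · [kg·s⁻¹] = kg·m·s⁻¹
  32.7 kg·m/s:  kg·m·s⁻¹
  71.9 N·s:  N·s = kg·m·s⁻²·s = kg·m·s⁻¹
  (697 kg·m²) / (36.9 s):  [kg·m²] / [s] = kg·m²·s⁻¹
The terms do not share a single dimension (kg·m²·s⁻¹ vs kg·m·s⁻¹).

No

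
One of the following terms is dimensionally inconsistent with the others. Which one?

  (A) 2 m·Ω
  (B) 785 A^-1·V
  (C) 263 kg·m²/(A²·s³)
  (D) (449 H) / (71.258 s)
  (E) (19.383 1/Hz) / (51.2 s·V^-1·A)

(A)

Work out the base dimensions of each:
  (A) Ω·m = V·A⁻¹·m = kg·m³·s⁻³·A⁻²
  (B) V·A⁻¹ = J·C⁻¹·A⁻¹ = kg·m²·s⁻³·A⁻²
  (C) kg·m²·s⁻³·A⁻²
  (D) [kg·m²·s⁻²·A⁻²] / [s] = kg·m²·s⁻³·A⁻²
  (E) [s] / [kg⁻¹·m⁻²·s⁴·A²] = kg·m²·s⁻³·A⁻²
All reduce to kg·m²·s⁻³·A⁻² except (A), which is kg·m³·s⁻³·A⁻².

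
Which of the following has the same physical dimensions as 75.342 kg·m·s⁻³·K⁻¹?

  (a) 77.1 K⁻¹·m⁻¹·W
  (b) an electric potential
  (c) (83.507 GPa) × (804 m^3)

Reference: kg·m·s⁻³·K⁻¹.
Each option:
  (a) W·m⁻¹·K⁻¹ = J·s⁻¹·m⁻¹·K⁻¹ = kg·m·s⁻³·K⁻¹  ← same
  (b) [electric potential] = kg·m²·s⁻³·A⁻¹
  (c) [kg·m⁻¹·s⁻²] · [m³] = kg·m²·s⁻²
Only (a) matches kg·m·s⁻³·K⁻¹.

(a)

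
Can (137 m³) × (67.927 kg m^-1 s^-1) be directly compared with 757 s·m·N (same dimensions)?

Yes

Reduce each to base SI dimensions:
  (137 m³) × (67.927 kg m^-1 s^-1):  [m³] · [kg·m⁻¹·s⁻¹] = kg·m²·s⁻¹
  757 s·m·N:  N·m·s = kg·m·s⁻²·m·s = kg·m²·s⁻¹
Both are kg·m²·s⁻¹, so they have the same dimensions and can be added.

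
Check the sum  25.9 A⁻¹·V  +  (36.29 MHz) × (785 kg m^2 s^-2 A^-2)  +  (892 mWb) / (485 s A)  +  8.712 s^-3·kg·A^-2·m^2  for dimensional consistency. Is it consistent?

Dimensions:
  25.9 A⁻¹·V:  V·A⁻¹ = J·C⁻¹·A⁻¹ = kg·m²·s⁻³·A⁻²
  (36.29 MHz) × (785 kg m^2 s^-2 A^-2):  [s⁻¹] · [kg·m²·s⁻²·A⁻²] = kg·m²·s⁻³·A⁻²
  (892 mWb) / (485 s A):  [kg·m²·s⁻²·A⁻¹] / [s·A] = kg·m²·s⁻³·A⁻²
  8.712 s^-3·kg·A^-2·m^2:  kg·m²·s⁻³·A⁻²
Every term reduces to kg·m²·s⁻³·A⁻².

Yes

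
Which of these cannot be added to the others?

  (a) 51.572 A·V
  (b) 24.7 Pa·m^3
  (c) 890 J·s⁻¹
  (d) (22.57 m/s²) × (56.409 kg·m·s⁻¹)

Dimensions:
  (a) V·A = J·C⁻¹·A = kg·m²·s⁻³
  (b) Pa·m³ = N·m⁻²·m³ = kg·m²·s⁻²
  (c) J·s⁻¹ = N·m·s⁻¹ = kg·m²·s⁻³
  (d) [m·s⁻²] · [kg·m·s⁻¹] = kg·m²·s⁻³
All reduce to kg·m²·s⁻³ except (b), which is kg·m²·s⁻².

(b)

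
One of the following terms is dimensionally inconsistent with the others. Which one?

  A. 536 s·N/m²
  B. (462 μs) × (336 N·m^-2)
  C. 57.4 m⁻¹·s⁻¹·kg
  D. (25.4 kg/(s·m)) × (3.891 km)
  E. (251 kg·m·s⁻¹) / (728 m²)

Expand each in SI base units:
  A. N·s·m⁻² = kg·m·s⁻²·s·m⁻² = kg·m⁻¹·s⁻¹
  B. [s] · [kg·m⁻¹·s⁻²] = kg·m⁻¹·s⁻¹
  C. kg·m⁻¹·s⁻¹
  D. [kg·m⁻¹·s⁻¹] · [m] = kg·s⁻¹
  E. [kg·m·s⁻¹] / [m²] = kg·m⁻¹·s⁻¹
All reduce to kg·m⁻¹·s⁻¹ except D., which is kg·s⁻¹.

D.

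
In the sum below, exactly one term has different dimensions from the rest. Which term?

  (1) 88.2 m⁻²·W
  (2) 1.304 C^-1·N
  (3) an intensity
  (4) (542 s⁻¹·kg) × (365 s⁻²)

Expand each in SI base units:
  (1) W·m⁻² = J·s⁻¹·m⁻² = kg·s⁻³
  (2) N·C⁻¹ = kg·m·s⁻²·(s·A)⁻¹ = kg·m·s⁻³·A⁻¹
  (3) [intensity] = kg·s⁻³
  (4) [kg·s⁻¹] · [s⁻²] = kg·s⁻³
All reduce to kg·s⁻³ except (2), which is kg·m·s⁻³·A⁻¹.

(2)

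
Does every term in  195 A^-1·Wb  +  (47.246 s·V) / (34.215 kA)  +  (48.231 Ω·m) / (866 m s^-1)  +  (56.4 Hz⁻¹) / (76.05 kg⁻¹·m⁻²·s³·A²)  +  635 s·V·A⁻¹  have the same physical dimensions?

Yes

Work out the base dimensions of each:
  195 A^-1·Wb:  Wb·A⁻¹ = V·s·A⁻¹ = kg·m²·s⁻²·A⁻²
  (47.246 s·V) / (34.215 kA):  [kg·m²·s⁻²·A⁻¹] / [A] = kg·m²·s⁻²·A⁻²
  (48.231 Ω·m) / (866 m s^-1):  [kg·m³·s⁻³·A⁻²] / [m·s⁻¹] = kg·m²·s⁻²·A⁻²
  (56.4 Hz⁻¹) / (76.05 kg⁻¹·m⁻²·s³·A²):  [s] / [kg⁻¹·m⁻²·s³·A²] = kg·m²·s⁻²·A⁻²
  635 s·V·A⁻¹:  V·s·A⁻¹ = J·C⁻¹·s·A⁻¹ = kg·m²·s⁻²·A⁻²
Every term reduces to kg·m²·s⁻²·A⁻².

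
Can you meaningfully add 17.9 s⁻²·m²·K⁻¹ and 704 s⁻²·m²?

Work out the base dimensions of each:
  17.9 s⁻²·m²·K⁻¹:  m²·s⁻²·K⁻¹
  704 s⁻²·m²:  m²·s⁻²
m²·s⁻²·K⁻¹ ≠ m²·s⁻², so they cannot be added.

No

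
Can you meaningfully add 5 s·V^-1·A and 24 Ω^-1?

Expand each in SI base units:
  5 s·V^-1·A:  A·s·V⁻¹ = A·s·(J·C⁻¹)⁻¹ = kg⁻¹·m⁻²·s⁴·A²
  24 Ω^-1:  Ω⁻¹ = (V·A⁻¹)⁻¹ = kg⁻¹·m⁻²·s³·A²
kg⁻¹·m⁻²·s⁴·A² ≠ kg⁻¹·m⁻²·s³·A², so they cannot be added.

No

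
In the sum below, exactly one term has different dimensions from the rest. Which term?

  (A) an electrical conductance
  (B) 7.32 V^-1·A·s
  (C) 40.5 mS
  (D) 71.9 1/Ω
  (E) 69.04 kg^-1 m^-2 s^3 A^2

(B)

Work out the base dimensions of each:
  (A) [electrical conductance] = kg⁻¹·m⁻²·s³·A²
  (B) A·s·V⁻¹ = A·s·(J·C⁻¹)⁻¹ = kg⁻¹·m⁻²·s⁴·A²
  (C) S = Ω⁻¹ = kg⁻¹·m⁻²·s³·A²
  (D) Ω⁻¹ = (V·A⁻¹)⁻¹ = kg⁻¹·m⁻²·s³·A²
  (E) kg⁻¹·m⁻²·s³·A²
All reduce to kg⁻¹·m⁻²·s³·A² except (B), which is kg⁻¹·m⁻²·s⁴·A².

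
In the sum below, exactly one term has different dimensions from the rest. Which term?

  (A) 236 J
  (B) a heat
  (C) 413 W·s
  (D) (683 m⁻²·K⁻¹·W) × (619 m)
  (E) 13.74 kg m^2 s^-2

(D)

Work out the base dimensions of each:
  (A) J = N·m = kg·m²·s⁻²
  (B) [heat] = kg·m²·s⁻²
  (C) W·s = J·s⁻¹·s = kg·m²·s⁻²
  (D) [kg·s⁻³·K⁻¹] · [m] = kg·m·s⁻³·K⁻¹
  (E) kg·m²·s⁻²
All reduce to kg·m²·s⁻² except (D), which is kg·m·s⁻³·K⁻¹.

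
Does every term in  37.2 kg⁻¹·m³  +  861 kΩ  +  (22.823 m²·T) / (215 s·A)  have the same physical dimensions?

No

Work out the base dimensions of each:
  37.2 kg⁻¹·m³:  kg⁻¹·m³
  861 kΩ:  Ω = V·A⁻¹ = kg·m²·s⁻³·A⁻²
  (22.823 m²·T) / (215 s·A):  [kg·m²·s⁻²·A⁻¹] / [s·A] = kg·m²·s⁻³·A⁻²
The terms do not share a single dimension (kg·m²·s⁻³·A⁻² vs kg⁻¹·m³).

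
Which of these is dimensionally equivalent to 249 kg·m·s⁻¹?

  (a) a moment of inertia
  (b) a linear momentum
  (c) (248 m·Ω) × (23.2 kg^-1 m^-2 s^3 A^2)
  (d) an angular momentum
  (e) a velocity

(b)

Reference: kg·m·s⁻¹.
Each option:
  (a) [moment of inertia] = kg·m²
  (b) [linear momentum] = kg·m·s⁻¹  ← same
  (c) [kg·m³·s⁻³·A⁻²] · [kg⁻¹·m⁻²·s³·A²] = m
  (d) [angular momentum] = kg·m²·s⁻¹
  (e) [velocity] = m·s⁻¹
Only (b) matches kg·m·s⁻¹.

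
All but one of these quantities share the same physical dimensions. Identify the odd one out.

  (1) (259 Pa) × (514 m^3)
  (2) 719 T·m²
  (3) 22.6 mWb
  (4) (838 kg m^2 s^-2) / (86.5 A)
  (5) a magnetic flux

(1)

Dimensions:
  (1) [kg·m⁻¹·s⁻²] · [m³] = kg·m²·s⁻²
  (2) T·m² = Wb·m⁻²·m² = kg·m²·s⁻²·A⁻¹
  (3) Wb = V·s = kg·m²·s⁻²·A⁻¹
  (4) [kg·m²·s⁻²] / [A] = kg·m²·s⁻²·A⁻¹
  (5) [magnetic flux] = kg·m²·s⁻²·A⁻¹
All reduce to kg·m²·s⁻²·A⁻¹ except (1), which is kg·m²·s⁻².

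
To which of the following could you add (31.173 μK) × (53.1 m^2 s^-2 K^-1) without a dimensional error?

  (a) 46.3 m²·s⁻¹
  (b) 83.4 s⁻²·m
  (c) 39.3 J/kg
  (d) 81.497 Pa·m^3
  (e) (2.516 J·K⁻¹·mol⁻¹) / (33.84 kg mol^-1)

(c)

Reference: [K] · [m²·s⁻²·K⁻¹] = m²·s⁻².
Each option:
  (a) m²·s⁻¹
  (b) m·s⁻²
  (c) J·kg⁻¹ = N·m·kg⁻¹ = m²·s⁻²  ← same
  (d) Pa·m³ = N·m⁻²·m³ = kg·m²·s⁻²
  (e) [kg·m²·s⁻²·K⁻¹·mol⁻¹] / [kg·mol⁻¹] = m²·s⁻²·K⁻¹
Only (c) matches m²·s⁻².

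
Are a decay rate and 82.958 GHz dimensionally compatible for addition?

Yes

Expand each in SI base units:
  a decay rate:  [decay rate] = s⁻¹
  82.958 GHz:  Hz = s⁻¹
Both are s⁻¹, so they have the same dimensions and can be added.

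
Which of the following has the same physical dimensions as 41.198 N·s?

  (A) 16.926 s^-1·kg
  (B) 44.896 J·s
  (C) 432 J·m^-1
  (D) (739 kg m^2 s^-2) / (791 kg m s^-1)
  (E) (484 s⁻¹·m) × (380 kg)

Reference: N·s = kg·m·s⁻²·s = kg·m·s⁻¹.
Each option:
  (A) kg·s⁻¹
  (B) J·s = N·m·s = kg·m²·s⁻¹
  (C) J·m⁻¹ = N·m·m⁻¹ = kg·m·s⁻²
  (D) [kg·m²·s⁻²] / [kg·m·s⁻¹] = m·s⁻¹
  (E) [m·s⁻¹] · [kg] = kg·m·s⁻¹  ← same
Only (E) matches kg·m·s⁻¹.

(E)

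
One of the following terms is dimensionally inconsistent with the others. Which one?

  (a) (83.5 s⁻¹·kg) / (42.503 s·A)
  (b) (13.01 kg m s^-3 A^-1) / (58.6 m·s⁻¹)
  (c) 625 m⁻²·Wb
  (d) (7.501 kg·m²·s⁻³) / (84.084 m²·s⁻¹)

(d)

In SI base units:
  (a) [kg·s⁻¹] / [s·A] = kg·s⁻²·A⁻¹
  (b) [kg·m·s⁻³·A⁻¹] / [m·s⁻¹] = kg·s⁻²·A⁻¹
  (c) Wb·m⁻² = V·s·m⁻² = kg·s⁻²·A⁻¹
  (d) [kg·m²·s⁻³] / [m²·s⁻¹] = kg·s⁻²
All reduce to kg·s⁻²·A⁻¹ except (d), which is kg·s⁻².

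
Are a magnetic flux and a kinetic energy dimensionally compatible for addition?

No

Reduce each to base SI dimensions:
  a magnetic flux:  [magnetic flux] = kg·m²·s⁻²·A⁻¹
  a kinetic energy:  [kinetic energy] = kg·m²·s⁻²
kg·m²·s⁻²·A⁻¹ ≠ kg·m²·s⁻², so they cannot be added.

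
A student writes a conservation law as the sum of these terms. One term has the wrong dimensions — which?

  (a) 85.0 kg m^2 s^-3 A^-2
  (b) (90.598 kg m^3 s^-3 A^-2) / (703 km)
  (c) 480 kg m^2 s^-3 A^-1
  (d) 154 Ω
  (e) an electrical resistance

(c)

In SI base units:
  (a) kg·m²·s⁻³·A⁻²
  (b) [kg·m³·s⁻³·A⁻²] / [m] = kg·m²·s⁻³·A⁻²
  (c) kg·m²·s⁻³·A⁻¹
  (d) Ω = V·A⁻¹ = kg·m²·s⁻³·A⁻²
  (e) [electrical resistance] = kg·m²·s⁻³·A⁻²
All reduce to kg·m²·s⁻³·A⁻² except (c), which is kg·m²·s⁻³·A⁻¹.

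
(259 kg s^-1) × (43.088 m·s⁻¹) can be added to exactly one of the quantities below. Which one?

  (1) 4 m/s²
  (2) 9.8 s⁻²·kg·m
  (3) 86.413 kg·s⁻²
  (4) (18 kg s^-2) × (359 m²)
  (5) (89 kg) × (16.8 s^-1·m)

Reference: [kg·s⁻¹] · [m·s⁻¹] = kg·m·s⁻².
Each option:
  (1) m·s⁻²
  (2) kg·m·s⁻²  ← same
  (3) kg·s⁻²
  (4) [kg·s⁻²] · [m²] = kg·m²·s⁻²
  (5) [kg] · [m·s⁻¹] = kg·m·s⁻¹
Only (2) matches kg·m·s⁻².

(2)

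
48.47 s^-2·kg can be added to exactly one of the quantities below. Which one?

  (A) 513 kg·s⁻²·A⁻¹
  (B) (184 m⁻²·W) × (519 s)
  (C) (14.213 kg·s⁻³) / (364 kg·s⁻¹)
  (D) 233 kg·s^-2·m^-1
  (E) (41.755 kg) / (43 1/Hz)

Reference: kg·s⁻².
Each option:
  (A) kg·s⁻²·A⁻¹
  (B) [kg·s⁻³] · [s] = kg·s⁻²  ← same
  (C) [kg·s⁻³] / [kg·s⁻¹] = s⁻²
  (D) kg·m⁻¹·s⁻²
  (E) [kg] / [s] = kg·s⁻¹
Only (B) matches kg·s⁻².

(B)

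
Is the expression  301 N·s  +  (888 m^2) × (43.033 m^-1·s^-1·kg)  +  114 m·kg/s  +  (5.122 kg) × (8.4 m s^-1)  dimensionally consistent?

Reduce each to base SI dimensions:
  301 N·s:  N·s = kg·m·s⁻²·s = kg·m·s⁻¹
  (888 m^2) × (43.033 m^-1·s^-1·kg):  [m²] · [kg·m⁻¹·s⁻¹] = kg·m·s⁻¹
  114 m·kg/s:  kg·m·s⁻¹
  (5.122 kg) × (8.4 m s^-1):  [kg] · [m·s⁻¹] = kg·m·s⁻¹
Every term reduces to kg·m·s⁻¹.

Yes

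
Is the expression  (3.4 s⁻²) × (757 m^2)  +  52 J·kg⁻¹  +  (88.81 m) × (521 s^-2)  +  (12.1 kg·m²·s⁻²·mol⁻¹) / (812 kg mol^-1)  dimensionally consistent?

Dimensions:
  (3.4 s⁻²) × (757 m^2):  [s⁻²] · [m²] = m²·s⁻²
  52 J·kg⁻¹:  J·kg⁻¹ = N·m·kg⁻¹ = m²·s⁻²
  (88.81 m) × (521 s^-2):  [m] · [s⁻²] = m·s⁻²
  (12.1 kg·m²·s⁻²·mol⁻¹) / (812 kg mol^-1):  [kg·m²·s⁻²·mol⁻¹] / [kg·mol⁻¹] = m²·s⁻²
The terms do not share a single dimension (m²·s⁻² vs m·s⁻²).

No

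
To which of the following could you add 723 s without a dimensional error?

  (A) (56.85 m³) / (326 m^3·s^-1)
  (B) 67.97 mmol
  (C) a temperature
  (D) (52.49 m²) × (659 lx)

(A)

Reference: s.
Each option:
  (A) [m³] / [m³·s⁻¹] = s  ← same
  (B) mol
  (C) [temperature] = K
  (D) [m²] · [m⁻²·cd] = cd
Only (A) matches s.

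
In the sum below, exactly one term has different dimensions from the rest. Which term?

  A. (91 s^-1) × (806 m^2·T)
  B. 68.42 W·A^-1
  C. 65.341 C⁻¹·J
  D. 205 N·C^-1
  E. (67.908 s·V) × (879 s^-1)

Work out the base dimensions of each:
  A. [s⁻¹] · [kg·m²·s⁻²·A⁻¹] = kg·m²·s⁻³·A⁻¹
  B. W·A⁻¹ = J·s⁻¹·A⁻¹ = kg·m²·s⁻³·A⁻¹
  C. J·C⁻¹ = N·m·(s·A)⁻¹ = kg·m²·s⁻³·A⁻¹
  D. N·C⁻¹ = kg·m·s⁻²·(s·A)⁻¹ = kg·m·s⁻³·A⁻¹
  E. [kg·m²·s⁻²·A⁻¹] · [s⁻¹] = kg·m²·s⁻³·A⁻¹
All reduce to kg·m²·s⁻³·A⁻¹ except D., which is kg·m·s⁻³·A⁻¹.

D.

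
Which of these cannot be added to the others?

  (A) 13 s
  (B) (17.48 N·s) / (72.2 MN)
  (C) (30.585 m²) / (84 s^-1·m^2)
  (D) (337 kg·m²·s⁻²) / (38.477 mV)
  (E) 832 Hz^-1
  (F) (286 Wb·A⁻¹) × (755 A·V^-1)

(D)

Expand each in SI base units:
  (A) s
  (B) [kg·m·s⁻¹] / [kg·m·s⁻²] = s
  (C) [m²] / [m²·s⁻¹] = s
  (D) [kg·m²·s⁻²] / [kg·m²·s⁻³·A⁻¹] = s·A
  (E) Hz⁻¹ = (s⁻¹)⁻¹ = s
  (F) [kg·m²·s⁻²·A⁻²] · [kg⁻¹·m⁻²·s³·A²] = s
All reduce to s except (D), which is s·A.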